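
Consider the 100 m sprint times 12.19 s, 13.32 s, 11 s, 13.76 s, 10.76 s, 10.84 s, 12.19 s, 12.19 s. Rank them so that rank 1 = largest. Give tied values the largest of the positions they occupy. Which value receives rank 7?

Sorted (descending): 13.76, 13.32, 12.19, 12.19, 12.19, 11, 10.84, 10.76
The 3 values of 12.19 occupy positions 3–5 → each gets rank 5.
Rank 7 → value 10.84.

10.84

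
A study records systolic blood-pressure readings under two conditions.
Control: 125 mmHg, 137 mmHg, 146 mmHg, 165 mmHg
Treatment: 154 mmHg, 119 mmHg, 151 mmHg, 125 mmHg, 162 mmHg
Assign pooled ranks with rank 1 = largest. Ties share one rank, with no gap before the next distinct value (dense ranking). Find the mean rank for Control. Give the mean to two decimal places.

Sorted (descending): 165, 162, 154, 151, 146, 137, 125, 125, 119
The 2 values of 125 share dense rank 7.
Remaining distinct values take the next consecutive integers.
Control values → pooled ranks: 125→7, 137→6, 146→5, 165→1
Mean rank = (7 + 6 + 5 + 1) / 4 = 4.75

4.75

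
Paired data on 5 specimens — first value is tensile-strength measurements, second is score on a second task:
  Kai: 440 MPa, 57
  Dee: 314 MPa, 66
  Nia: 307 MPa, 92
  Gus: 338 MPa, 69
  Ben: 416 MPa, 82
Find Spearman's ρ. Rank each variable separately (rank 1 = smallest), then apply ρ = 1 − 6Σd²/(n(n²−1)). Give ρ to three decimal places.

-0.600

Ranks of variable 1: 5, 2, 1, 3, 4
Ranks of variable 2: 1, 2, 5, 3, 4
d = r₁ − r₂: 4, 0, -4, 0, 0
d²: 16, 0, 16, 0, 0; Σd² = 32
ρ = 1 − 6·32/(5·24) = 1 − 192/120 = -0.600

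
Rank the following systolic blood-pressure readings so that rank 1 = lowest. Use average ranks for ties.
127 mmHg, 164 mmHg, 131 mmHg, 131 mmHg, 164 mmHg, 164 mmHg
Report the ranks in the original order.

Sorted (ascending): 127, 131, 131, 164, 164, 164
The 2 values of 131 occupy positions 2–3 → average rank (2+3)/2 = 2.5.
The 3 values of 164 occupy positions 4–6 → average rank 5.

1, 5, 2.5, 2.5, 5, 5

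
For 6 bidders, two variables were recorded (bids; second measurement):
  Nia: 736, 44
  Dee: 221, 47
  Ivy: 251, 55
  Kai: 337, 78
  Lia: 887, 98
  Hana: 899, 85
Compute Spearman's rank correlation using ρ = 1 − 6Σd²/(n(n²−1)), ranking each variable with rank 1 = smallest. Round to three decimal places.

Ranks of variable 1: 4, 1, 2, 3, 5, 6
Ranks of variable 2: 1, 2, 3, 4, 6, 5
d = r₁ − r₂: 3, -1, -1, -1, -1, 1
d²: 9, 1, 1, 1, 1, 1; Σd² = 14
ρ = 1 − 6·14/(6·35) = 1 − 84/210 = 0.600

0.600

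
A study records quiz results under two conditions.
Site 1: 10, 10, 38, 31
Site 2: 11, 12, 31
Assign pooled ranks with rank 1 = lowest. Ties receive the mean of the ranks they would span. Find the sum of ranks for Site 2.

Sorted (ascending): 10, 10, 11, 12, 31, 31, 38
The 2 values of 10 occupy positions 1–2 → average rank (1+2)/2 = 1.5.
The 2 values of 31 occupy positions 5–6 → average rank (5+6)/2 = 5.5.
Site 2 values → pooled ranks: 11→3, 12→4, 31→5.5
Rank sum = 3 + 4 + 5.5 = 12.5

12.5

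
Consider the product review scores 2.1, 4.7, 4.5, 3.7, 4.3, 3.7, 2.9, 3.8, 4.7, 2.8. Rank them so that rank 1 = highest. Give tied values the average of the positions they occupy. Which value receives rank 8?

2.9

Sorted (descending): 4.7, 4.7, 4.5, 4.3, 3.8, 3.7, 3.7, 2.9, 2.8, 2.1
The 2 values of 4.7 occupy positions 1–2 → average rank (1+2)/2 = 1.5.
The 2 values of 3.7 occupy positions 6–7 → average rank (6+7)/2 = 6.5.
Rank 8 → value 2.9.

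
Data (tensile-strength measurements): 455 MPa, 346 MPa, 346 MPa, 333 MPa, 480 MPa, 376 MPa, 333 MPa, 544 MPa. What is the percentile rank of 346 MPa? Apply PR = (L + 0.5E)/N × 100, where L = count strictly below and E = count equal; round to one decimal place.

37.5

N = 8.
Strictly below 346: 2. Equal to 346: 2.
PR = (2 + 0.5·2)/8 × 100 = 37.5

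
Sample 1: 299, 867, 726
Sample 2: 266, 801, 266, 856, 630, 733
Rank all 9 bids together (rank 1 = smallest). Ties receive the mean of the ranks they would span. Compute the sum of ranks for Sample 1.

17

Sorted (ascending): 266, 266, 299, 630, 726, 733, 801, 856, 867
The 2 values of 266 occupy positions 1–2 → average rank (1+2)/2 = 1.5.
Sample 1 values → pooled ranks: 299→3, 867→9, 726→5
Rank sum = 3 + 9 + 5 = 17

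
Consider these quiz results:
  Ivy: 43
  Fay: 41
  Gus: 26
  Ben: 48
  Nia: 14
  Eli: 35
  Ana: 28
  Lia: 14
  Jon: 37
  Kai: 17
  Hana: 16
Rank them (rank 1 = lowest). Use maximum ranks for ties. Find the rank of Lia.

2

Sorted (ascending): 14, 14, 16, 17, 26, 28, 35, 37, 41, 43, 48
The 2 values of 14 occupy positions 1–2 → each gets rank 2.
Lia has value 14 → rank 2.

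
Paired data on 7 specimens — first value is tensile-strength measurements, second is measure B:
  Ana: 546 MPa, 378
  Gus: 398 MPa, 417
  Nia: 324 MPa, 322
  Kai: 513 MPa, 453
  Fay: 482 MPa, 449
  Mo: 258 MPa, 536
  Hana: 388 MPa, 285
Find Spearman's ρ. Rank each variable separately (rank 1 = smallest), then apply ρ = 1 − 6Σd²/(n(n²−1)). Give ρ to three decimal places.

Ranks of variable 1: 7, 4, 2, 6, 5, 1, 3
Ranks of variable 2: 3, 4, 2, 6, 5, 7, 1
d = r₁ − r₂: 4, 0, 0, 0, 0, -6, 2
d²: 16, 0, 0, 0, 0, 36, 4; Σd² = 56
ρ = 1 − 6·56/(7·48) = 1 − 336/336 = 0.000

0.000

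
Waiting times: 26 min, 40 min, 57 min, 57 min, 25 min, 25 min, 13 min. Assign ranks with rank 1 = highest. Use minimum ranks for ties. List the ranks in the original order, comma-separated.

Sorted (descending): 57, 57, 40, 26, 25, 25, 13
The 2 values of 57 occupy positions 1–2 → each gets rank 1.
The 2 values of 25 occupy positions 5–6 → each gets rank 5.

4, 3, 1, 1, 5, 5, 7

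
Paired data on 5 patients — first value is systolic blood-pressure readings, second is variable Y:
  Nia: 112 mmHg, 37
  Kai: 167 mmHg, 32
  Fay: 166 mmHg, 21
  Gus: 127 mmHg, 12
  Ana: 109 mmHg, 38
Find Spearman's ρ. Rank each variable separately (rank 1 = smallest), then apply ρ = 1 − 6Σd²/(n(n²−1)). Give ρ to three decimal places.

-0.600

Ranks of variable 1: 2, 5, 4, 3, 1
Ranks of variable 2: 4, 3, 2, 1, 5
d = r₁ − r₂: -2, 2, 2, 2, -4
d²: 4, 4, 4, 4, 16; Σd² = 32
ρ = 1 − 6·32/(5·24) = 1 − 192/120 = -0.600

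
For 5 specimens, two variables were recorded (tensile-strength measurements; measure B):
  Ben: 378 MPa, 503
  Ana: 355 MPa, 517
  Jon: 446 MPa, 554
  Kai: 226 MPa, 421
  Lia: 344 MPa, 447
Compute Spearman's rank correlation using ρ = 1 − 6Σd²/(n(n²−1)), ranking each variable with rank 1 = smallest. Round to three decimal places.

0.900

Ranks of variable 1: 4, 3, 5, 1, 2
Ranks of variable 2: 3, 4, 5, 1, 2
d = r₁ − r₂: 1, -1, 0, 0, 0
d²: 1, 1, 0, 0, 0; Σd² = 2
ρ = 1 − 6·2/(5·24) = 1 − 12/120 = 0.900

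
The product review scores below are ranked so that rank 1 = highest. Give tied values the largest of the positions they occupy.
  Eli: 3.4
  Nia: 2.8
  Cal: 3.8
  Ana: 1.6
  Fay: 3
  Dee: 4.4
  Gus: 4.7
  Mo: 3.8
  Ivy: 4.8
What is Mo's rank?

Sorted (descending): 4.8, 4.7, 4.4, 3.8, 3.8, 3.4, 3, 2.8, 1.6
The 2 values of 3.8 occupy positions 4–5 → each gets rank 5.
Mo has value 3.8 → rank 5.

5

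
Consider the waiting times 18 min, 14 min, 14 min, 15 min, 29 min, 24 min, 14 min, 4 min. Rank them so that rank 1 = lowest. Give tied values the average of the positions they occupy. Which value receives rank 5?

15

Sorted (ascending): 4, 14, 14, 14, 15, 18, 24, 29
The 3 values of 14 occupy positions 2–4 → average rank 3.
Rank 5 → value 15.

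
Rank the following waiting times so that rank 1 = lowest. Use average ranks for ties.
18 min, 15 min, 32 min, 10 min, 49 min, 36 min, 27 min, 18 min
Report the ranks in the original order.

3.5, 2, 6, 1, 8, 7, 5, 3.5

Sorted (ascending): 10, 15, 18, 18, 27, 32, 36, 49
The 2 values of 18 occupy positions 3–4 → average rank (3+4)/2 = 3.5.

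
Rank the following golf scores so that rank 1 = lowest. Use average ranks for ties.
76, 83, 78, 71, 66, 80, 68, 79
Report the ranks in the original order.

4, 8, 5, 3, 1, 7, 2, 6

Sorted (ascending): 66, 68, 71, 76, 78, 79, 80, 83
No ties — each value takes its position as its rank.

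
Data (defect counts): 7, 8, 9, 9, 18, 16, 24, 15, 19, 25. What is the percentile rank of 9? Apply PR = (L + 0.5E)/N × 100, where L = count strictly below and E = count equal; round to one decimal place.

30.0

N = 10.
Strictly below 9: 2. Equal to 9: 2.
PR = (2 + 0.5·2)/10 × 100 = 30.0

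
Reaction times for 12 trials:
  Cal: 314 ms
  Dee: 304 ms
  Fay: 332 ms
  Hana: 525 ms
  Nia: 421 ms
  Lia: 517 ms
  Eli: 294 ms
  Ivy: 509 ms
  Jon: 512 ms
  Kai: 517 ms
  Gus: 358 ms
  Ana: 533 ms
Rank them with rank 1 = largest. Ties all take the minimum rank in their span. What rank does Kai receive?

Sorted (descending): 533, 525, 517, 517, 512, 509, 421, 358, 332, 314, 304, 294
The 2 values of 517 occupy positions 3–4 → each gets rank 3.
Kai has value 517 ms → rank 3.

3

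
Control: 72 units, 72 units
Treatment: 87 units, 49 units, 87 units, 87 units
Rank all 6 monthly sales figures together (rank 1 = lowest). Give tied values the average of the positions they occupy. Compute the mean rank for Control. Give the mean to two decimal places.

Sorted (ascending): 49, 72, 72, 87, 87, 87
The 2 values of 72 occupy positions 2–3 → average rank (2+3)/2 = 2.5.
The 3 values of 87 occupy positions 4–6 → average rank 5.
Control values → pooled ranks: 72→2.5, 72→2.5
Mean rank = (2.5 + 2.5) / 2 = 2.50

2.50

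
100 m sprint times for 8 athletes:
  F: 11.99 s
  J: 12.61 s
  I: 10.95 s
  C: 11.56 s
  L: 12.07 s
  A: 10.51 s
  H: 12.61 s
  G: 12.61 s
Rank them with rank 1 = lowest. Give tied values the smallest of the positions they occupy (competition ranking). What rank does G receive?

Sorted (ascending): 10.51, 10.95, 11.56, 11.99, 12.07, 12.61, 12.61, 12.61
The 3 values of 12.61 occupy positions 6–8 → each gets rank 6.
G has value 12.61 s → rank 6.

6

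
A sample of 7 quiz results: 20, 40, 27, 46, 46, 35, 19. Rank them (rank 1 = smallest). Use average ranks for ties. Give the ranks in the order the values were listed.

2, 5, 3, 6.5, 6.5, 4, 1

Sorted (ascending): 19, 20, 27, 35, 40, 46, 46
The 2 values of 46 occupy positions 6–7 → average rank (6+7)/2 = 6.5.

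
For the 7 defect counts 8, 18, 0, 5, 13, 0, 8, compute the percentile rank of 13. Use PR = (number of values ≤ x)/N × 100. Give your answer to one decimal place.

N = 7.
Strictly below 13: 5. Equal to 13: 1.
PR = 6/7 × 100 = 85.7

85.7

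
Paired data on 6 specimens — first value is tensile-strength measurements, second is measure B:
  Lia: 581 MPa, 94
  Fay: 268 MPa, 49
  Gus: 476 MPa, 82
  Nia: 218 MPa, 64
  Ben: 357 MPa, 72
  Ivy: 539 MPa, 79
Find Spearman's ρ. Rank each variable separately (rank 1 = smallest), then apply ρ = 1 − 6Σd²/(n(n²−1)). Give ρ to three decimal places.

Ranks of variable 1: 6, 2, 4, 1, 3, 5
Ranks of variable 2: 6, 1, 5, 2, 3, 4
d = r₁ − r₂: 0, 1, -1, -1, 0, 1
d²: 0, 1, 1, 1, 0, 1; Σd² = 4
ρ = 1 − 6·4/(6·35) = 1 − 24/210 = 0.886

0.886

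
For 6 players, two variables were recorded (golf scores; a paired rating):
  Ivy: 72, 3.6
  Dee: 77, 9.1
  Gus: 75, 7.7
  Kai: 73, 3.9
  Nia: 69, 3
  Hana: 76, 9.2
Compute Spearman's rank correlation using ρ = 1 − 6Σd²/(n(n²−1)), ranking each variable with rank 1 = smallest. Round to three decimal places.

0.943

Ranks of variable 1: 2, 6, 4, 3, 1, 5
Ranks of variable 2: 2, 5, 4, 3, 1, 6
d = r₁ − r₂: 0, 1, 0, 0, 0, -1
d²: 0, 1, 0, 0, 0, 1; Σd² = 2
ρ = 1 − 6·2/(6·35) = 1 − 12/210 = 0.943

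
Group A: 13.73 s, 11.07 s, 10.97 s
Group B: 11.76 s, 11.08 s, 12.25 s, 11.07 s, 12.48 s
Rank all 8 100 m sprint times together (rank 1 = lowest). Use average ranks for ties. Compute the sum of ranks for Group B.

Sorted (ascending): 10.97, 11.07, 11.07, 11.08, 11.76, 12.25, 12.48, 13.73
The 2 values of 11.07 occupy positions 2–3 → average rank (2+3)/2 = 2.5.
Group B values → pooled ranks: 11.76→5, 11.08→4, 12.25→6, 11.07→2.5, 12.48→7
Rank sum = 5 + 4 + 6 + 2.5 + 7 = 24.5

24.5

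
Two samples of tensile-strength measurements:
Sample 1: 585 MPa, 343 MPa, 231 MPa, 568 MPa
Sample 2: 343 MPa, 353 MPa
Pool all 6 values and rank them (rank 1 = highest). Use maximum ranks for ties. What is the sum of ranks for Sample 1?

14

Sorted (descending): 585, 568, 353, 343, 343, 231
The 2 values of 343 occupy positions 4–5 → each gets rank 5.
Sample 1 values → pooled ranks: 585→1, 343→5, 231→6, 568→2
Rank sum = 1 + 5 + 6 + 2 = 14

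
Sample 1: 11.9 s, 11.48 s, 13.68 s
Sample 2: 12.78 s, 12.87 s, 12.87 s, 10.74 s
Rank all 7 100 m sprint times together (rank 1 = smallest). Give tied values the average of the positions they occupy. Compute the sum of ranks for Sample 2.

Sorted (ascending): 10.74, 11.48, 11.9, 12.78, 12.87, 12.87, 13.68
The 2 values of 12.87 occupy positions 5–6 → average rank (5+6)/2 = 5.5.
Sample 2 values → pooled ranks: 12.78→4, 12.87→5.5, 12.87→5.5, 10.74→1
Rank sum = 4 + 5.5 + 5.5 + 1 = 16

16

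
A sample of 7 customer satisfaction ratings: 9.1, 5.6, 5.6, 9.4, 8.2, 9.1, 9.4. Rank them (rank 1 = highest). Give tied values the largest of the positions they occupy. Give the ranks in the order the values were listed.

4, 7, 7, 2, 5, 4, 2

Sorted (descending): 9.4, 9.4, 9.1, 9.1, 8.2, 5.6, 5.6
The 2 values of 9.4 occupy positions 1–2 → each gets rank 2.
The 2 values of 9.1 occupy positions 3–4 → each gets rank 4.
The 2 values of 5.6 occupy positions 6–7 → each gets rank 7.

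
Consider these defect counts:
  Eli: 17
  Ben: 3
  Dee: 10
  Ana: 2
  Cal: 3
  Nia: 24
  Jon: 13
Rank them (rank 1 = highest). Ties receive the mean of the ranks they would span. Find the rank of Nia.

1

Sorted (descending): 24, 17, 13, 10, 3, 3, 2
The 2 values of 3 occupy positions 5–6 → average rank (5+6)/2 = 5.5.
Nia has value 24 → rank 1.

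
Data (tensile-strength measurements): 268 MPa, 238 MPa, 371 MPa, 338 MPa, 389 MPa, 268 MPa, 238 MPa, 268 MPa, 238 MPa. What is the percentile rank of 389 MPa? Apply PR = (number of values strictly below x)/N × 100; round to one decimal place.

88.9

N = 9.
Strictly below 389: 8. Equal to 389: 1.
PR = 8/9 × 100 = 88.9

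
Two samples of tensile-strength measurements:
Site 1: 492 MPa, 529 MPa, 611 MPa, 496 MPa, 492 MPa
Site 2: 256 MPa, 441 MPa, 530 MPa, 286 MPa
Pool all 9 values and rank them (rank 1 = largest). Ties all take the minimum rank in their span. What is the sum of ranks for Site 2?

Sorted (descending): 611, 530, 529, 496, 492, 492, 441, 286, 256
The 2 values of 492 occupy positions 5–6 → each gets rank 5.
Site 2 values → pooled ranks: 256→9, 441→7, 530→2, 286→8
Rank sum = 9 + 7 + 2 + 8 = 26

26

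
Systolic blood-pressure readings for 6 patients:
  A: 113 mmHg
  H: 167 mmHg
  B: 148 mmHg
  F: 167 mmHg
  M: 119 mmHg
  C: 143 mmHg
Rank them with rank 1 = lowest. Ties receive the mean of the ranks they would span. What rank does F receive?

5.5

Sorted (ascending): 113, 119, 143, 148, 167, 167
The 2 values of 167 occupy positions 5–6 → average rank (5+6)/2 = 5.5.
F has value 167 mmHg → rank 5.5.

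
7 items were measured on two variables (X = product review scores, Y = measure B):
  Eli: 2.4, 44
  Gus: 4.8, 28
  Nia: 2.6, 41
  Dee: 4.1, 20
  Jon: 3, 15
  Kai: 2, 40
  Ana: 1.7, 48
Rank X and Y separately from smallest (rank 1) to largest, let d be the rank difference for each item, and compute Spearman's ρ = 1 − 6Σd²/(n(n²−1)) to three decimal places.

-0.750

Ranks of variable 1: 3, 7, 4, 6, 5, 2, 1
Ranks of variable 2: 6, 3, 5, 2, 1, 4, 7
d = r₁ − r₂: -3, 4, -1, 4, 4, -2, -6
d²: 9, 16, 1, 16, 16, 4, 36; Σd² = 98
ρ = 1 − 6·98/(7·48) = 1 − 588/336 = -0.750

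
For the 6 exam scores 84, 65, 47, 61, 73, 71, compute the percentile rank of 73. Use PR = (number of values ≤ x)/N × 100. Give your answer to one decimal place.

N = 6.
Strictly below 73: 4. Equal to 73: 1.
PR = 5/6 × 100 = 83.3

83.3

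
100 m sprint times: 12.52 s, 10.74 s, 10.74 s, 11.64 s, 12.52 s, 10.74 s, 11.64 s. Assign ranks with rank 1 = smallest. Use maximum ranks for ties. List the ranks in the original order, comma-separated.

7, 3, 3, 5, 7, 3, 5

Sorted (ascending): 10.74, 10.74, 10.74, 11.64, 11.64, 12.52, 12.52
The 3 values of 10.74 occupy positions 1–3 → each gets rank 3.
The 2 values of 11.64 occupy positions 4–5 → each gets rank 5.
The 2 values of 12.52 occupy positions 6–7 → each gets rank 7.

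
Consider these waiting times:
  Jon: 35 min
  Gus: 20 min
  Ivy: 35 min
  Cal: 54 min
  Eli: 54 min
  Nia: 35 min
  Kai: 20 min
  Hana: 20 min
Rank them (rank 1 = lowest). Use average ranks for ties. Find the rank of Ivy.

5

Sorted (ascending): 20, 20, 20, 35, 35, 35, 54, 54
The 3 values of 20 occupy positions 1–3 → average rank 2.
The 3 values of 35 occupy positions 4–6 → average rank 5.
The 2 values of 54 occupy positions 7–8 → average rank (7+8)/2 = 7.5.
Ivy has value 35 min → rank 5.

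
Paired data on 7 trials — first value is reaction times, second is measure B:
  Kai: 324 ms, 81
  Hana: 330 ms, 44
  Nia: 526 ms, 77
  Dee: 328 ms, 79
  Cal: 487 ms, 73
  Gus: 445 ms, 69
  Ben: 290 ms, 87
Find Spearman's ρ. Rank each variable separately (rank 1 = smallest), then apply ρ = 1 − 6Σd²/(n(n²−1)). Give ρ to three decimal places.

-0.643

Ranks of variable 1: 2, 4, 7, 3, 6, 5, 1
Ranks of variable 2: 6, 1, 4, 5, 3, 2, 7
d = r₁ − r₂: -4, 3, 3, -2, 3, 3, -6
d²: 16, 9, 9, 4, 9, 9, 36; Σd² = 92
ρ = 1 − 6·92/(7·48) = 1 − 552/336 = -0.643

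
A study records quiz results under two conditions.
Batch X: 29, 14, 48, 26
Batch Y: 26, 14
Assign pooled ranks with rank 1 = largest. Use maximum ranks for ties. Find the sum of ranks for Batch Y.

Sorted (descending): 48, 29, 26, 26, 14, 14
The 2 values of 26 occupy positions 3–4 → each gets rank 4.
The 2 values of 14 occupy positions 5–6 → each gets rank 6.
Batch Y values → pooled ranks: 26→4, 14→6
Rank sum = 4 + 6 = 10

10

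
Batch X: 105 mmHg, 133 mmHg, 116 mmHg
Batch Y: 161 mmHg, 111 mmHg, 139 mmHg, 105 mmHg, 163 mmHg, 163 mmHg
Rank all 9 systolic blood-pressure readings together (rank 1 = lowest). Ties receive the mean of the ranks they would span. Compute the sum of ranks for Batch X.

Sorted (ascending): 105, 105, 111, 116, 133, 139, 161, 163, 163
The 2 values of 105 occupy positions 1–2 → average rank (1+2)/2 = 1.5.
The 2 values of 163 occupy positions 8–9 → average rank (8+9)/2 = 8.5.
Batch X values → pooled ranks: 105→1.5, 133→5, 116→4
Rank sum = 1.5 + 5 + 4 = 10.5

10.5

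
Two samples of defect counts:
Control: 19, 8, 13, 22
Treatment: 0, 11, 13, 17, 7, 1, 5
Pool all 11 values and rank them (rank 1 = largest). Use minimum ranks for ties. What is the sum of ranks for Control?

14

Sorted (descending): 22, 19, 17, 13, 13, 11, 8, 7, 5, 1, 0
The 2 values of 13 occupy positions 4–5 → each gets rank 4.
Control values → pooled ranks: 19→2, 8→7, 13→4, 22→1
Rank sum = 2 + 7 + 4 + 1 = 14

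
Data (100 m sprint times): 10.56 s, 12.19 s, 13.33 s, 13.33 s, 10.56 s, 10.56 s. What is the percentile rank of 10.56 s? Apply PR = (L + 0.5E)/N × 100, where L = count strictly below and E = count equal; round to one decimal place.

N = 6.
Strictly below 10.56: 0. Equal to 10.56: 3.
PR = (0 + 0.5·3)/6 × 100 = 25.0

25.0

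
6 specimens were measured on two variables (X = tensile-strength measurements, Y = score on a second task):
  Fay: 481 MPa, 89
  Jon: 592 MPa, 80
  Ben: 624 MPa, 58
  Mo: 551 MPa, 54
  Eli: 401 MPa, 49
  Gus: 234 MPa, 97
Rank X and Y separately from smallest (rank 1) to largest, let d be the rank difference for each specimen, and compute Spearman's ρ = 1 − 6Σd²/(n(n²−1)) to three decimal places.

Ranks of variable 1: 3, 5, 6, 4, 2, 1
Ranks of variable 2: 5, 4, 3, 2, 1, 6
d = r₁ − r₂: -2, 1, 3, 2, 1, -5
d²: 4, 1, 9, 4, 1, 25; Σd² = 44
ρ = 1 − 6·44/(6·35) = 1 − 264/210 = -0.257

-0.257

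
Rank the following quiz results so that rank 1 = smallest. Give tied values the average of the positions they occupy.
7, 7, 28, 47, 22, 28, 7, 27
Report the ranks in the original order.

Sorted (ascending): 7, 7, 7, 22, 27, 28, 28, 47
The 3 values of 7 occupy positions 1–3 → average rank 2.
The 2 values of 28 occupy positions 6–7 → average rank (6+7)/2 = 6.5.

2, 2, 6.5, 8, 4, 6.5, 2, 5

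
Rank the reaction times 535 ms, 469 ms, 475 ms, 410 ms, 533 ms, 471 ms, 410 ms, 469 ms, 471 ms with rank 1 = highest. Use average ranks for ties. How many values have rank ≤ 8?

Sorted (descending): 535, 533, 475, 471, 471, 469, 469, 410, 410
The 2 values of 471 occupy positions 4–5 → average rank (4+5)/2 = 4.5.
The 2 values of 469 occupy positions 6–7 → average rank (6+7)/2 = 6.5.
The 2 values of 410 occupy positions 8–9 → average rank (8+9)/2 = 8.5.
Ranks ≤ 8: {1, 2, 3, 4.5, 4.5, 6.5, 6.5} → 7 values.

7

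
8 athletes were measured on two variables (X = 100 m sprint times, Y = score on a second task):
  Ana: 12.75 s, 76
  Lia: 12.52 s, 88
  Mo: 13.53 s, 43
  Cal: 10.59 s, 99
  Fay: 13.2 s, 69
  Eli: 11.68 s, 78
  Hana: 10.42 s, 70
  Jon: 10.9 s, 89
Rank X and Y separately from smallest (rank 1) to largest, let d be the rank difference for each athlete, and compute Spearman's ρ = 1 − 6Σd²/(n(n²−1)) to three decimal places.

-0.619

Ranks of variable 1: 6, 5, 8, 2, 7, 4, 1, 3
Ranks of variable 2: 4, 6, 1, 8, 2, 5, 3, 7
d = r₁ − r₂: 2, -1, 7, -6, 5, -1, -2, -4
d²: 4, 1, 49, 36, 25, 1, 4, 16; Σd² = 136
ρ = 1 − 6·136/(8·63) = 1 − 816/504 = -0.619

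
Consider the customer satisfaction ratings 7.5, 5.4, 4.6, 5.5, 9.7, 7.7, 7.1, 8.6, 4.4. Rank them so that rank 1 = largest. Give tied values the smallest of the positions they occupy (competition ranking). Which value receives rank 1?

Sorted (descending): 9.7, 8.6, 7.7, 7.5, 7.1, 5.5, 5.4, 4.6, 4.4
No ties — each value takes its position as its rank.
Rank 1 → value 9.7.

9.7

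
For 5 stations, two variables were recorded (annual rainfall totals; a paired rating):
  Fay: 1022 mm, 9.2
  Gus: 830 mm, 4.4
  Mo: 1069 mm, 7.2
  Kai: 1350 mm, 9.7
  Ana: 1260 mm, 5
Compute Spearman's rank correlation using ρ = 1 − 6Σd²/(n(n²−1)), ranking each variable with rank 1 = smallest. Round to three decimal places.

0.600

Ranks of variable 1: 2, 1, 3, 5, 4
Ranks of variable 2: 4, 1, 3, 5, 2
d = r₁ − r₂: -2, 0, 0, 0, 2
d²: 4, 0, 0, 0, 4; Σd² = 8
ρ = 1 − 6·8/(5·24) = 1 − 48/120 = 0.600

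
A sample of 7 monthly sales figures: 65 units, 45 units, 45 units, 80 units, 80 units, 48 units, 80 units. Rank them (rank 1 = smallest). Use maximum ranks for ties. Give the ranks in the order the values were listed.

Sorted (ascending): 45, 45, 48, 65, 80, 80, 80
The 2 values of 45 occupy positions 1–2 → each gets rank 2.
The 3 values of 80 occupy positions 5–7 → each gets rank 7.

4, 2, 2, 7, 7, 3, 7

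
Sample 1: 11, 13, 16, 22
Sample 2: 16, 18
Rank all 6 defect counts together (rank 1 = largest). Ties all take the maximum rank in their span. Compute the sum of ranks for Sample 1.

Sorted (descending): 22, 18, 16, 16, 13, 11
The 2 values of 16 occupy positions 3–4 → each gets rank 4.
Sample 1 values → pooled ranks: 11→6, 13→5, 16→4, 22→1
Rank sum = 6 + 5 + 4 + 1 = 16

16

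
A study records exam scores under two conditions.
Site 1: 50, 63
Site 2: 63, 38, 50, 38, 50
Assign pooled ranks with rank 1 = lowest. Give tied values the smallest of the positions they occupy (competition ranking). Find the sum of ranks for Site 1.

Sorted (ascending): 38, 38, 50, 50, 50, 63, 63
The 2 values of 38 occupy positions 1–2 → each gets rank 1.
The 3 values of 50 occupy positions 3–5 → each gets rank 3.
The 2 values of 63 occupy positions 6–7 → each gets rank 6.
Site 1 values → pooled ranks: 50→3, 63→6
Rank sum = 3 + 6 = 9

9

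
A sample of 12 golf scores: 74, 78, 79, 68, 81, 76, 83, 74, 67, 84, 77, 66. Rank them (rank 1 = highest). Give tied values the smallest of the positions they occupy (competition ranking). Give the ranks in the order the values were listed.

Sorted (descending): 84, 83, 81, 79, 78, 77, 76, 74, 74, 68, 67, 66
The 2 values of 74 occupy positions 8–9 → each gets rank 8.

8, 5, 4, 10, 3, 7, 2, 8, 11, 1, 6, 12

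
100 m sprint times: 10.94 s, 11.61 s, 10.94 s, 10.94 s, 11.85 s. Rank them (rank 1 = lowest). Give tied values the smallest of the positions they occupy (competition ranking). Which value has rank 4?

11.61

Sorted (ascending): 10.94, 10.94, 10.94, 11.61, 11.85
The 3 values of 10.94 occupy positions 1–3 → each gets rank 1.
Rank 4 → value 11.61.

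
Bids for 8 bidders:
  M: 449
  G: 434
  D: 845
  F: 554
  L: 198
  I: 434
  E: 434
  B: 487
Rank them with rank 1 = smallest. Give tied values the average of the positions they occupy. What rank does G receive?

3

Sorted (ascending): 198, 434, 434, 434, 449, 487, 554, 845
The 3 values of 434 occupy positions 2–4 → average rank 3.
G has value 434 → rank 3.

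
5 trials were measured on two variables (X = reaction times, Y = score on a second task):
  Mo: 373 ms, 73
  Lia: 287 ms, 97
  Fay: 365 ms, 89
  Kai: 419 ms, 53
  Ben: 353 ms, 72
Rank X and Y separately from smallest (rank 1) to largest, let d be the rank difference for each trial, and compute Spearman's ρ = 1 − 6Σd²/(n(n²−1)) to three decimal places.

Ranks of variable 1: 4, 1, 3, 5, 2
Ranks of variable 2: 3, 5, 4, 1, 2
d = r₁ − r₂: 1, -4, -1, 4, 0
d²: 1, 16, 1, 16, 0; Σd² = 34
ρ = 1 − 6·34/(5·24) = 1 − 204/120 = -0.700

-0.700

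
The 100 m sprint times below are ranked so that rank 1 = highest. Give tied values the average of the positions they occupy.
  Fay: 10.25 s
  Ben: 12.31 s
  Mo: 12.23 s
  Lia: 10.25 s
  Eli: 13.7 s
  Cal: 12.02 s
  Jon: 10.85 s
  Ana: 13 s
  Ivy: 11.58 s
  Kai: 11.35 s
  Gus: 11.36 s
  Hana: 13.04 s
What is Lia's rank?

Sorted (descending): 13.7, 13.04, 13, 12.31, 12.23, 12.02, 11.58, 11.36, 11.35, 10.85, 10.25, 10.25
The 2 values of 10.25 occupy positions 11–12 → average rank (11+12)/2 = 11.5.
Lia has value 10.25 s → rank 11.5.

11.5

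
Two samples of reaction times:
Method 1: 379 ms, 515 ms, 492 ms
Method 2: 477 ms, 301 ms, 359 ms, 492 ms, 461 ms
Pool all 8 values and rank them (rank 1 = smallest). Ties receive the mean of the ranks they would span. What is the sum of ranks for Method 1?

17.5

Sorted (ascending): 301, 359, 379, 461, 477, 492, 492, 515
The 2 values of 492 occupy positions 6–7 → average rank (6+7)/2 = 6.5.
Method 1 values → pooled ranks: 379→3, 515→8, 492→6.5
Rank sum = 3 + 8 + 6.5 = 17.5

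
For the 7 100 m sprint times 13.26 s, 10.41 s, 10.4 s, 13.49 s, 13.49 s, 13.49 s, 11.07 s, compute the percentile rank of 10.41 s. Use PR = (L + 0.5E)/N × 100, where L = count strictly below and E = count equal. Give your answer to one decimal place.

21.4

N = 7.
Strictly below 10.41: 1. Equal to 10.41: 1.
PR = (1 + 0.5·1)/7 × 100 = 21.4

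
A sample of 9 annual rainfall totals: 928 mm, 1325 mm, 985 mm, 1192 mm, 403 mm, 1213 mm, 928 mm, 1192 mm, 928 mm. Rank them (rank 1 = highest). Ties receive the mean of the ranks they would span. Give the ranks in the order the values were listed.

Sorted (descending): 1325, 1213, 1192, 1192, 985, 928, 928, 928, 403
The 2 values of 1192 occupy positions 3–4 → average rank (3+4)/2 = 3.5.
The 3 values of 928 occupy positions 6–8 → average rank 7.

7, 1, 5, 3.5, 9, 2, 7, 3.5, 7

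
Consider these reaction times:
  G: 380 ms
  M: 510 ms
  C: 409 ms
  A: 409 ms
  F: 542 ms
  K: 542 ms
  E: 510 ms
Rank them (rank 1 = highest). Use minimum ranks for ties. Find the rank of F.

Sorted (descending): 542, 542, 510, 510, 409, 409, 380
The 2 values of 542 occupy positions 1–2 → each gets rank 1.
The 2 values of 510 occupy positions 3–4 → each gets rank 3.
The 2 values of 409 occupy positions 5–6 → each gets rank 5.
F has value 542 ms → rank 1.

1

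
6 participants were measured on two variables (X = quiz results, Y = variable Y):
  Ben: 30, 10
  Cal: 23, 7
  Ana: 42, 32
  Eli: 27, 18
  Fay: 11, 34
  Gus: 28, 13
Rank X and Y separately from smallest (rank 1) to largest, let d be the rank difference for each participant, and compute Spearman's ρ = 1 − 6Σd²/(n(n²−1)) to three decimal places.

-0.086

Ranks of variable 1: 5, 2, 6, 3, 1, 4
Ranks of variable 2: 2, 1, 5, 4, 6, 3
d = r₁ − r₂: 3, 1, 1, -1, -5, 1
d²: 9, 1, 1, 1, 25, 1; Σd² = 38
ρ = 1 − 6·38/(6·35) = 1 − 228/210 = -0.086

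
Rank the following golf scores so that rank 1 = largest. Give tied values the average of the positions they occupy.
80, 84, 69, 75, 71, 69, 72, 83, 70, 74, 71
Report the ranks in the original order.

3, 1, 10.5, 4, 7.5, 10.5, 6, 2, 9, 5, 7.5

Sorted (descending): 84, 83, 80, 75, 74, 72, 71, 71, 70, 69, 69
The 2 values of 71 occupy positions 7–8 → average rank (7+8)/2 = 7.5.
The 2 values of 69 occupy positions 10–11 → average rank (10+11)/2 = 10.5.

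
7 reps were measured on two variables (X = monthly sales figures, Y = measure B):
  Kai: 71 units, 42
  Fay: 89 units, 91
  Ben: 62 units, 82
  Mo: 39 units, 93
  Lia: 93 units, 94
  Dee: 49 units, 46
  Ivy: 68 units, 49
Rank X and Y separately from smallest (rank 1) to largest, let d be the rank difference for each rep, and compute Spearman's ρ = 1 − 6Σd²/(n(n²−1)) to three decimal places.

0.214

Ranks of variable 1: 5, 6, 3, 1, 7, 2, 4
Ranks of variable 2: 1, 5, 4, 6, 7, 2, 3
d = r₁ − r₂: 4, 1, -1, -5, 0, 0, 1
d²: 16, 1, 1, 25, 0, 0, 1; Σd² = 44
ρ = 1 − 6·44/(7·48) = 1 − 264/336 = 0.214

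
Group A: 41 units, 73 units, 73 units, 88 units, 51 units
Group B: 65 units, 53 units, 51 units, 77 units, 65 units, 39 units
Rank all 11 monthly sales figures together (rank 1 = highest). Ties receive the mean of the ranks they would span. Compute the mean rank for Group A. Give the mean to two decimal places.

5.30

Sorted (descending): 88, 77, 73, 73, 65, 65, 53, 51, 51, 41, 39
The 2 values of 73 occupy positions 3–4 → average rank (3+4)/2 = 3.5.
The 2 values of 65 occupy positions 5–6 → average rank (5+6)/2 = 5.5.
The 2 values of 51 occupy positions 8–9 → average rank (8+9)/2 = 8.5.
Group A values → pooled ranks: 41→10, 73→3.5, 73→3.5, 88→1, 51→8.5
Mean rank = (10 + 3.5 + 3.5 + 1 + 8.5) / 5 = 5.30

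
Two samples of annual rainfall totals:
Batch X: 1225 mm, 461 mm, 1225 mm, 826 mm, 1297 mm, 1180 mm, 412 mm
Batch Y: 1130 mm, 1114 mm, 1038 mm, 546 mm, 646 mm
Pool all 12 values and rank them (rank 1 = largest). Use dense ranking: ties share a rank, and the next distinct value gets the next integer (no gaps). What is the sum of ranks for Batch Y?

32

Sorted (descending): 1297, 1225, 1225, 1180, 1130, 1114, 1038, 826, 646, 546, 461, 412
The 2 values of 1225 share dense rank 2.
Remaining distinct values take the next consecutive integers.
Batch Y values → pooled ranks: 1130→4, 1114→5, 1038→6, 546→9, 646→8
Rank sum = 4 + 5 + 6 + 9 + 8 = 32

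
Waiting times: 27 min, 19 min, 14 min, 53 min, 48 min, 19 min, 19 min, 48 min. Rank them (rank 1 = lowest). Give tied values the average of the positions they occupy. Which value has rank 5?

Sorted (ascending): 14, 19, 19, 19, 27, 48, 48, 53
The 3 values of 19 occupy positions 2–4 → average rank 3.
The 2 values of 48 occupy positions 6–7 → average rank (6+7)/2 = 6.5.
Rank 5 → value 27.

27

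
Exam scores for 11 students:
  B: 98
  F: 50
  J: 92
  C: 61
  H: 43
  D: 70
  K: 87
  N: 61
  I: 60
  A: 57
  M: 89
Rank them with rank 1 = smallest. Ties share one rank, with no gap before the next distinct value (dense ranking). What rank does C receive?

Sorted (ascending): 43, 50, 57, 60, 61, 61, 70, 87, 89, 92, 98
The 2 values of 61 share dense rank 5.
Remaining distinct values take the next consecutive integers.
C has value 61 → rank 5.

5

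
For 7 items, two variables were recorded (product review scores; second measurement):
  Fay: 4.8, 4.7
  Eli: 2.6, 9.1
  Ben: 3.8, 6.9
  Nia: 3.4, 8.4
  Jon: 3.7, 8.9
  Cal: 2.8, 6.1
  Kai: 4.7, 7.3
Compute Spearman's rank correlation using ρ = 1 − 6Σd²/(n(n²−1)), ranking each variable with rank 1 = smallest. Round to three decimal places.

Ranks of variable 1: 7, 1, 5, 3, 4, 2, 6
Ranks of variable 2: 1, 7, 3, 5, 6, 2, 4
d = r₁ − r₂: 6, -6, 2, -2, -2, 0, 2
d²: 36, 36, 4, 4, 4, 0, 4; Σd² = 88
ρ = 1 − 6·88/(7·48) = 1 − 528/336 = -0.571

-0.571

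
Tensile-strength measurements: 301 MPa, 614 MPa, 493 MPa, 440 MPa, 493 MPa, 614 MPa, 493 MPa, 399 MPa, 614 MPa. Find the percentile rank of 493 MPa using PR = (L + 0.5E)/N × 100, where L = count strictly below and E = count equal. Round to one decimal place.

N = 9.
Strictly below 493: 3. Equal to 493: 3.
PR = (3 + 0.5·3)/9 × 100 = 50.0

50.0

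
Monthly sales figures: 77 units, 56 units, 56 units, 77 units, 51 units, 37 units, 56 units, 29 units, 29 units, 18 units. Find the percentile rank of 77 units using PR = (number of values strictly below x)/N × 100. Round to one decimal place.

80.0

N = 10.
Strictly below 77: 8. Equal to 77: 2.
PR = 8/10 × 100 = 80.0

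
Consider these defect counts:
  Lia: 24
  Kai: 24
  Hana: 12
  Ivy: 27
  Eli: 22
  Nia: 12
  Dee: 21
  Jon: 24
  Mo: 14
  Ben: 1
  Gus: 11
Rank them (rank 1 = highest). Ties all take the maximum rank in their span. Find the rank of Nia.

Sorted (descending): 27, 24, 24, 24, 22, 21, 14, 12, 12, 11, 1
The 3 values of 24 occupy positions 2–4 → each gets rank 4.
The 2 values of 12 occupy positions 8–9 → each gets rank 9.
Nia has value 12 → rank 9.

9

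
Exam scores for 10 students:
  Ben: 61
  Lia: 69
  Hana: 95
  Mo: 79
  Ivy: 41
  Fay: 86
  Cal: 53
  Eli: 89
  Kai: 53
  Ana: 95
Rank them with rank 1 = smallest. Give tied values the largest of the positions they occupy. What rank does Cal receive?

Sorted (ascending): 41, 53, 53, 61, 69, 79, 86, 89, 95, 95
The 2 values of 53 occupy positions 2–3 → each gets rank 3.
The 2 values of 95 occupy positions 9–10 → each gets rank 10.
Cal has value 53 → rank 3.

3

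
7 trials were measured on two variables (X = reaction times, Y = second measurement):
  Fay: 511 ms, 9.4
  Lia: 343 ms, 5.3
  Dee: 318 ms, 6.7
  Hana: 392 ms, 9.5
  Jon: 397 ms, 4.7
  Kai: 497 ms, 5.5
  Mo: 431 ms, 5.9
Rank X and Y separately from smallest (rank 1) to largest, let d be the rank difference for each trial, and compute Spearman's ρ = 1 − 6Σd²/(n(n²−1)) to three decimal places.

Ranks of variable 1: 7, 2, 1, 3, 4, 6, 5
Ranks of variable 2: 6, 2, 5, 7, 1, 3, 4
d = r₁ − r₂: 1, 0, -4, -4, 3, 3, 1
d²: 1, 0, 16, 16, 9, 9, 1; Σd² = 52
ρ = 1 − 6·52/(7·48) = 1 − 312/336 = 0.071

0.071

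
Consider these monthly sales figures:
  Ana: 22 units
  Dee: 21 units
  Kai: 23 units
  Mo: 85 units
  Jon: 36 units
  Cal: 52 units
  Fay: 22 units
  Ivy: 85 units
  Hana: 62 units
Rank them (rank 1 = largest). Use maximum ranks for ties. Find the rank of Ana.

Sorted (descending): 85, 85, 62, 52, 36, 23, 22, 22, 21
The 2 values of 85 occupy positions 1–2 → each gets rank 2.
The 2 values of 22 occupy positions 7–8 → each gets rank 8.
Ana has value 22 units → rank 8.

8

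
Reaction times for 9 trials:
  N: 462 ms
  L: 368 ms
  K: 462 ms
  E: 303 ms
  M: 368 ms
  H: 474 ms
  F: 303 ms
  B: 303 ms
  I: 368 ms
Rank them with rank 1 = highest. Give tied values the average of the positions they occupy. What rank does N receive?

2.5

Sorted (descending): 474, 462, 462, 368, 368, 368, 303, 303, 303
The 2 values of 462 occupy positions 2–3 → average rank (2+3)/2 = 2.5.
The 3 values of 368 occupy positions 4–6 → average rank 5.
The 3 values of 303 occupy positions 7–9 → average rank 8.
N has value 462 ms → rank 2.5.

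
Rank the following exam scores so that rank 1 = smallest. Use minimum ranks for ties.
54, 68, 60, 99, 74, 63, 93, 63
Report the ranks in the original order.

Sorted (ascending): 54, 60, 63, 63, 68, 74, 93, 99
The 2 values of 63 occupy positions 3–4 → each gets rank 3.

1, 5, 2, 8, 6, 3, 7, 3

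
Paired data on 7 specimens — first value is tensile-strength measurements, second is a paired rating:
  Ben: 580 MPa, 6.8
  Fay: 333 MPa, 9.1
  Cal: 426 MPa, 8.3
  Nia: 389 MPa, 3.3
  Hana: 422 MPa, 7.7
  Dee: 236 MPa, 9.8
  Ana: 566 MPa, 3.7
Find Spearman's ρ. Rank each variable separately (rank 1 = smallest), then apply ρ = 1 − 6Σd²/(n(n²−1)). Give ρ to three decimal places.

-0.571

Ranks of variable 1: 7, 2, 5, 3, 4, 1, 6
Ranks of variable 2: 3, 6, 5, 1, 4, 7, 2
d = r₁ − r₂: 4, -4, 0, 2, 0, -6, 4
d²: 16, 16, 0, 4, 0, 36, 16; Σd² = 88
ρ = 1 − 6·88/(7·48) = 1 − 528/336 = -0.571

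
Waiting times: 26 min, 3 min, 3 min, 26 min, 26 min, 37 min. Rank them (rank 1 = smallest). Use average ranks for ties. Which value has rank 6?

37

Sorted (ascending): 3, 3, 26, 26, 26, 37
The 2 values of 3 occupy positions 1–2 → average rank (1+2)/2 = 1.5.
The 3 values of 26 occupy positions 3–5 → average rank 4.
Rank 6 → value 37.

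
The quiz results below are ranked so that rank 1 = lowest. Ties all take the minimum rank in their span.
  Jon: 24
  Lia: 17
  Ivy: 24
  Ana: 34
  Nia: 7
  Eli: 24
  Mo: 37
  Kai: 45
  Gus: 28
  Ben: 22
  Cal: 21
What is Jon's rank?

Sorted (ascending): 7, 17, 21, 22, 24, 24, 24, 28, 34, 37, 45
The 3 values of 24 occupy positions 5–7 → each gets rank 5.
Jon has value 24 → rank 5.

5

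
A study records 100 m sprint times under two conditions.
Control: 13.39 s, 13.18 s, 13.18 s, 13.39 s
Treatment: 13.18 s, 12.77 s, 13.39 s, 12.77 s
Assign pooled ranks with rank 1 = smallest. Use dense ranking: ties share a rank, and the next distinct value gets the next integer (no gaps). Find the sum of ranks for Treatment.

7

Sorted (ascending): 12.77, 12.77, 13.18, 13.18, 13.18, 13.39, 13.39, 13.39
The 2 values of 12.77 share dense rank 1.
The 3 values of 13.18 share dense rank 2.
The 3 values of 13.39 share dense rank 3.
Treatment values → pooled ranks: 13.18→2, 12.77→1, 13.39→3, 12.77→1
Rank sum = 2 + 1 + 3 + 1 = 7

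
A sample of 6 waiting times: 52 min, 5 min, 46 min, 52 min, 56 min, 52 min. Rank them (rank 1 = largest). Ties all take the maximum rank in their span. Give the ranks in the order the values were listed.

Sorted (descending): 56, 52, 52, 52, 46, 5
The 3 values of 52 occupy positions 2–4 → each gets rank 4.

4, 6, 5, 4, 1, 4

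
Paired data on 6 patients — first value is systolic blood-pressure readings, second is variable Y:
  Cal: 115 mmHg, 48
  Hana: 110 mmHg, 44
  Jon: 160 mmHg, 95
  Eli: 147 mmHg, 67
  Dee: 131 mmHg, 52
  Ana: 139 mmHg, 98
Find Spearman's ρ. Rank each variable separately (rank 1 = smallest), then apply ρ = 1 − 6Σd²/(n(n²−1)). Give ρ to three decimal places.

Ranks of variable 1: 2, 1, 6, 5, 3, 4
Ranks of variable 2: 2, 1, 5, 4, 3, 6
d = r₁ − r₂: 0, 0, 1, 1, 0, -2
d²: 0, 0, 1, 1, 0, 4; Σd² = 6
ρ = 1 − 6·6/(6·35) = 1 − 36/210 = 0.829

0.829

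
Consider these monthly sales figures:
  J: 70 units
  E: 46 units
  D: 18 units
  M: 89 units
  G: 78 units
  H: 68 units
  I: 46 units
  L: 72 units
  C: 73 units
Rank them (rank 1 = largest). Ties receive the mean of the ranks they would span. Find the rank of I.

Sorted (descending): 89, 78, 73, 72, 70, 68, 46, 46, 18
The 2 values of 46 occupy positions 7–8 → average rank (7+8)/2 = 7.5.
I has value 46 units → rank 7.5.

7.5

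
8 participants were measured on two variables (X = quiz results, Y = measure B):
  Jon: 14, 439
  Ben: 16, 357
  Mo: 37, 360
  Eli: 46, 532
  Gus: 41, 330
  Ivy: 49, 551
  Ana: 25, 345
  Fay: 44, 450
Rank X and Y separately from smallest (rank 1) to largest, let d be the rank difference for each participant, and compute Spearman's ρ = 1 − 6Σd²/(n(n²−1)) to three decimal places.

Ranks of variable 1: 1, 2, 4, 7, 5, 8, 3, 6
Ranks of variable 2: 5, 3, 4, 7, 1, 8, 2, 6
d = r₁ − r₂: -4, -1, 0, 0, 4, 0, 1, 0
d²: 16, 1, 0, 0, 16, 0, 1, 0; Σd² = 34
ρ = 1 − 6·34/(8·63) = 1 − 204/504 = 0.595

0.595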